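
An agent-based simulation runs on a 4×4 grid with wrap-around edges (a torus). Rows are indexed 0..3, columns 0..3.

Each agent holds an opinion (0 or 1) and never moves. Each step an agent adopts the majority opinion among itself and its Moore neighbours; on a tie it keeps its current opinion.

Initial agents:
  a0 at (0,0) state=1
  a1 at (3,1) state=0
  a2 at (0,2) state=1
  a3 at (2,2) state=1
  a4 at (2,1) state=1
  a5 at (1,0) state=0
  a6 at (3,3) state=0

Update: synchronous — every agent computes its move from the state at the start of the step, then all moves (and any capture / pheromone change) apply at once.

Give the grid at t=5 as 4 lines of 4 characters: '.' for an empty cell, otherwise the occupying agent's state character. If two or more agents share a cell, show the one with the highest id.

t=1: a0@(0,0):0 a1@(3,1):1 a2@(0,2):0 a3@(2,2):1 a4@(2,1):1 a5@(1,0):1 a6@(3,3):1
t=2: a0@(0,0):1 a1@(3,1):1 a2@(0,2):1 a3@(2,2):1 a4@(2,1):1 a5@(1,0):1 a6@(3,3):1
t=3: (unchanged — steady state)

1.1.
1...
.11.
.1.1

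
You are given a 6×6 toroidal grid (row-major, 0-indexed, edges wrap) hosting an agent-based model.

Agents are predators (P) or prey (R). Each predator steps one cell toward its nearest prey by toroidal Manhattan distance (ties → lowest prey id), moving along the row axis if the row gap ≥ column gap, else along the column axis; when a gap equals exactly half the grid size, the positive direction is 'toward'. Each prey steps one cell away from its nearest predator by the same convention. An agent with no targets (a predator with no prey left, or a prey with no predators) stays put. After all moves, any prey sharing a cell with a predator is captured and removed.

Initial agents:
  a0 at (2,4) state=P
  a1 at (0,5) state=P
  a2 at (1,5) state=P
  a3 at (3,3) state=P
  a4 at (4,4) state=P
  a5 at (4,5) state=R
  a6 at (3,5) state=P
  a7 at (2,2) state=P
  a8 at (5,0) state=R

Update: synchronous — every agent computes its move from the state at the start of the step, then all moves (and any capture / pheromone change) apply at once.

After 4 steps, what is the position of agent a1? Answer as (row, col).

t=1: a0@(3,4):P a1@(5,5):P a2@(2,5):P a3@(3,4):P a4@(4,5):P a5@(4,0):R a6@(4,5):P a7@(2,3):P a8@(4,0):R
t=2: a0@(3,5):P a1@(4,5):P a2@(3,5):P a3@(3,5):P a4@(4,0):P a5@(4,1):R a6@(4,0):P a7@(2,4):P a8@(4,1):R
t=3: a0@(3,0):P a1@(4,0):P a2@(3,0):P a3@(3,0):P a4@(4,1):P a5@(4,2):R a6@(4,1):P a7@(2,5):P a8@(4,2):R
t=4: a0@(3,1):P a1@(4,1):P a2@(3,1):P a3@(3,1):P a4@(4,2):P a5@(4,3):R a6@(4,2):P a7@(2,0):P a8@(4,3):R

(4, 1)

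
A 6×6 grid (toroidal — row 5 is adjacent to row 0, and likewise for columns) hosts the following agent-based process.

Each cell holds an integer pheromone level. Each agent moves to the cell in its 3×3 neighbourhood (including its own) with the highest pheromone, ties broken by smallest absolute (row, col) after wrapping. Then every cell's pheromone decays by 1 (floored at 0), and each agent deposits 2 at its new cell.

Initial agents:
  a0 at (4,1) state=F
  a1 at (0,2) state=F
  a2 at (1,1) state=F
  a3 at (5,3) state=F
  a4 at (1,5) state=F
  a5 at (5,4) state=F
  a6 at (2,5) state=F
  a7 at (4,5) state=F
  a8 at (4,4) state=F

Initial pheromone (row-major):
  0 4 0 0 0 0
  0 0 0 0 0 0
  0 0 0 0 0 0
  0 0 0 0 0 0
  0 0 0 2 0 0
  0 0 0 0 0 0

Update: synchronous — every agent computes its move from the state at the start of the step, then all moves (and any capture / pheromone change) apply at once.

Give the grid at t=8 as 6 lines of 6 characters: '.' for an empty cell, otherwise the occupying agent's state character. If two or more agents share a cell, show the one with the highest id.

.F....
......
......
F.....
...F..
......

t=1: a0@(3,0) a1@(0,1) a2@(0,1) a3@(4,3) a4@(0,0) a5@(4,3) a6@(1,0) a7@(3,0) a8@(4,3) | pheromone: 2 7 0 0 0 0 / 2 0 0 0 0 0 / 0 0 0 0 0 0 / 4 0 0 0 0 0 / 0 0 0 7 0 0 / 0 0 0 0 0 0
t=2: a0@(3,0) a1@(0,1) a2@(0,1) a3@(4,3) a4@(0,1) a5@(4,3) a6@(0,1) a7@(3,0) a8@(4,3) | pheromone: 1 14 0 0 0 0 / 1 0 0 0 0 0 / 0 0 0 0 0 0 / 7 0 0 0 0 0 / 0 0 0 12 0 0 / 0 0 0 0 0 0
t=3: a0@(3,0) a1@(0,1) a2@(0,1) a3@(4,3) a4@(0,1) a5@(4,3) a6@(0,1) a7@(3,0) a8@(4,3) | pheromone: 0 21 0 0 0 0 / 0 0 0 0 0 0 / 0 0 0 0 0 0 / 10 0 0 0 0 0 / 0 0 0 17 0 0 / 0 0 0 0 0 0
t=4: a0@(3,0) a1@(0,1) a2@(0,1) a3@(4,3) a4@(0,1) a5@(4,3) a6@(0,1) a7@(3,0) a8@(4,3) | pheromone: 0 28 0 0 0 0 / 0 0 0 0 0 0 / 0 0 0 0 0 0 / 13 0 0 0 0 0 / 0 0 0 22 0 0 / 0 0 0 0 0 0
t=5: a0@(3,0) a1@(0,1) a2@(0,1) a3@(4,3) a4@(0,1) a5@(4,3) a6@(0,1) a7@(3,0) a8@(4,3) | pheromone: 0 35 0 0 0 0 / 0 0 0 0 0 0 / 0 0 0 0 0 0 / 16 0 0 0 0 0 / 0 0 0 27 0 0 / 0 0 0 0 0 0
t=6: a0@(3,0) a1@(0,1) a2@(0,1) a3@(4,3) a4@(0,1) a5@(4,3) a6@(0,1) a7@(3,0) a8@(4,3) | pheromone: 0 42 0 0 0 0 / 0 0 0 0 0 0 / 0 0 0 0 0 0 / 19 0 0 0 0 0 / 0 0 0 32 0 0 / 0 0 0 0 0 0
t=7: a0@(3,0) a1@(0,1) a2@(0,1) a3@(4,3) a4@(0,1) a5@(4,3) a6@(0,1) a7@(3,0) a8@(4,3) | pheromone: 0 49 0 0 0 0 / 0 0 0 0 0 0 / 0 0 0 0 0 0 / 22 0 0 0 0 0 / 0 0 0 37 0 0 / 0 0 0 0 0 0
t=8: a0@(3,0) a1@(0,1) a2@(0,1) a3@(4,3) a4@(0,1) a5@(4,3) a6@(0,1) a7@(3,0) a8@(4,3) | pheromone: 0 56 0 0 0 0 / 0 0 0 0 0 0 / 0 0 0 0 0 0 / 25 0 0 0 0 0 / 0 0 0 42 0 0 / 0 0 0 0 0 0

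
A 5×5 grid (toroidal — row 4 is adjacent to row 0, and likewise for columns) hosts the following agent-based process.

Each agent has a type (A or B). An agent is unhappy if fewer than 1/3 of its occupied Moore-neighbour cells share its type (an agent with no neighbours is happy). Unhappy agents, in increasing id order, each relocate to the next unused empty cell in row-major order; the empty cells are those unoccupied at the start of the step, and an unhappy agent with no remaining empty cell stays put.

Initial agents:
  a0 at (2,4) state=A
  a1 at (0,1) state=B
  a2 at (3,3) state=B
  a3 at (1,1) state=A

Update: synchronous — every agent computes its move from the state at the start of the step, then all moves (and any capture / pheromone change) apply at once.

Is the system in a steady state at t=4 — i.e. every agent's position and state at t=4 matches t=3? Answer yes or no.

yes

t=1: a0@(0,0):A a1@(0,2):B a2@(0,3):B a3@(0,4):A
t=2: (unchanged — steady state)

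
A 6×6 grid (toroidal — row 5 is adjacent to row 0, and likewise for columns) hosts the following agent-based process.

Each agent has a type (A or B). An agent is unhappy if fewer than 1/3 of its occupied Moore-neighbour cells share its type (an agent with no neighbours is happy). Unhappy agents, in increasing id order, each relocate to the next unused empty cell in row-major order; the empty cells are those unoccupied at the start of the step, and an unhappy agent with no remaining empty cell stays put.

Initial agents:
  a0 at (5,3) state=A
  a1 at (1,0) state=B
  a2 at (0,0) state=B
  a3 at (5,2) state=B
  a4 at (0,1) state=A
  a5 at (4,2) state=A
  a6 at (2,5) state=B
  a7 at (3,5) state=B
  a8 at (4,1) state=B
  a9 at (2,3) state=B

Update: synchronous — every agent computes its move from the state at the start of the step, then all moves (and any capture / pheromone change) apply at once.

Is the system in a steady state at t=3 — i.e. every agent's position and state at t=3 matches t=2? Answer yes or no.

no

t=1: a0@(5,3):A a1@(1,0):B a2@(0,0):B a3@(0,2):B a4@(0,3):A a5@(4,2):A a6@(2,5):B a7@(3,5):B a8@(4,1):B a9@(2,3):B
t=2: a0@(5,3):A a1@(1,0):B a2@(0,0):B a3@(0,1):B a4@(0,3):A a5@(4,2):A a6@(2,5):B a7@(3,5):B a8@(0,4):B a9@(2,3):B
t=3: a0@(5,3):A a1@(1,0):B a2@(0,0):B a3@(0,1):B a4@(0,3):A a5@(4,2):A a6@(2,5):B a7@(3,5):B a8@(0,2):B a9@(2,3):B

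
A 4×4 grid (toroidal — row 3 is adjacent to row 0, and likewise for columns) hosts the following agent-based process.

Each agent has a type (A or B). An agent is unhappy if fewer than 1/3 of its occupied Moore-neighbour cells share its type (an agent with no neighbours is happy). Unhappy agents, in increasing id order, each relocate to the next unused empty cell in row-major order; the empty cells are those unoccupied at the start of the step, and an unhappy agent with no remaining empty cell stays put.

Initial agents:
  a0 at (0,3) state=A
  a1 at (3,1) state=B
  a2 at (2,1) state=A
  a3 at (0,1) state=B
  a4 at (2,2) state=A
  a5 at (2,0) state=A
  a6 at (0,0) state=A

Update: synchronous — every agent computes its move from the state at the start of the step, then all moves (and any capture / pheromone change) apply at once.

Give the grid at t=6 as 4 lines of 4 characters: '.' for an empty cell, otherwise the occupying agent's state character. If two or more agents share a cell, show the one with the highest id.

ABBA
....
AAA.
....

t=1: a0@(0,3):A a1@(0,2):B a2@(2,1):A a3@(0,1):B a4@(2,2):A a5@(2,0):A a6@(0,0):A
t=2: (unchanged — steady state)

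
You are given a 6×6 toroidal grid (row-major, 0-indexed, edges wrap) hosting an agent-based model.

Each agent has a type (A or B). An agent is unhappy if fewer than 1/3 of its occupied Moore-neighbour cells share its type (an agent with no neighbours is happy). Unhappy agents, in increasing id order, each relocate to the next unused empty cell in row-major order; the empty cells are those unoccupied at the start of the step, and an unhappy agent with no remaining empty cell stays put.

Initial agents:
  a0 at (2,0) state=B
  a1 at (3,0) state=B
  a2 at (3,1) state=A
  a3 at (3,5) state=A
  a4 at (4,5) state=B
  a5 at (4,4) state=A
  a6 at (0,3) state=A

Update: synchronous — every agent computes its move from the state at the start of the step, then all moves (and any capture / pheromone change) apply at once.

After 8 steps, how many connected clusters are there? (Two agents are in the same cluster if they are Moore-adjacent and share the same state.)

t=1: a0@(2,0):B a1@(3,0):B a2@(0,0):A a3@(0,1):A a4@(4,5):B a5@(4,4):A a6@(0,3):A
t=2: a0@(2,0):B a1@(3,0):B a2@(0,0):A a3@(0,1):A a4@(4,5):B a5@(0,2):A a6@(0,3):A
t=3: (unchanged — steady state)

2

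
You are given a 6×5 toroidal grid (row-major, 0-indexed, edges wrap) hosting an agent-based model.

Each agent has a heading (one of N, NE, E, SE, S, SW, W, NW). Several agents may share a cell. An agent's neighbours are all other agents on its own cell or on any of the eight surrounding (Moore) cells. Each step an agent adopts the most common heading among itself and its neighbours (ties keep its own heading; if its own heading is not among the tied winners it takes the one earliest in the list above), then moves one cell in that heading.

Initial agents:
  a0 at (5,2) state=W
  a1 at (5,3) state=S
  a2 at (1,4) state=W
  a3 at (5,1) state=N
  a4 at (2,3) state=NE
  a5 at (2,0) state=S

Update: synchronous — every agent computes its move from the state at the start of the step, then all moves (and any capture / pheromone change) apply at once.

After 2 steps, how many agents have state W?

t=1: a0@(5,1):W a1@(0,3):S a2@(1,3):W a3@(4,1):N a4@(1,4):NE a5@(3,0):S
t=2: a0@(5,0):W a1@(1,3):S a2@(1,2):W a3@(3,1):N a4@(0,0):NE a5@(4,0):S

2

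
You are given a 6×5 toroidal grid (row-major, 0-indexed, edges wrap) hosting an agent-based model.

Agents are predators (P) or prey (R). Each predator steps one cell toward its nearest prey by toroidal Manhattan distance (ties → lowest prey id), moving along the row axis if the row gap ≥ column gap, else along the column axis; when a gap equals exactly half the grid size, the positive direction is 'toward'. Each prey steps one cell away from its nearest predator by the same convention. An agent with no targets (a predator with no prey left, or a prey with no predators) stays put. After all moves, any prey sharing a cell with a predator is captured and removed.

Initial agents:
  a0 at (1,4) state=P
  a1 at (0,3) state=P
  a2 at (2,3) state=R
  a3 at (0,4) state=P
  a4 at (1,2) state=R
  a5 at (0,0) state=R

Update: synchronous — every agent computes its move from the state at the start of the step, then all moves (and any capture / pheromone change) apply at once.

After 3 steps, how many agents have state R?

t=1: a0@(2,4):P a1@(1,3):P a2@(3,3):R a3@(0,0):P a4@(1,1):R a5@(0,1):R
t=2: a0@(3,4):P a1@(2,3):P a2@(4,3):R a3@(0,1):P a4@(1,0):R a5@(0,2):R
t=3: a0@(4,4):P a1@(3,3):P a2@(5,3):R a3@(0,2):P a4@(2,0):R a5@(0,3):R

3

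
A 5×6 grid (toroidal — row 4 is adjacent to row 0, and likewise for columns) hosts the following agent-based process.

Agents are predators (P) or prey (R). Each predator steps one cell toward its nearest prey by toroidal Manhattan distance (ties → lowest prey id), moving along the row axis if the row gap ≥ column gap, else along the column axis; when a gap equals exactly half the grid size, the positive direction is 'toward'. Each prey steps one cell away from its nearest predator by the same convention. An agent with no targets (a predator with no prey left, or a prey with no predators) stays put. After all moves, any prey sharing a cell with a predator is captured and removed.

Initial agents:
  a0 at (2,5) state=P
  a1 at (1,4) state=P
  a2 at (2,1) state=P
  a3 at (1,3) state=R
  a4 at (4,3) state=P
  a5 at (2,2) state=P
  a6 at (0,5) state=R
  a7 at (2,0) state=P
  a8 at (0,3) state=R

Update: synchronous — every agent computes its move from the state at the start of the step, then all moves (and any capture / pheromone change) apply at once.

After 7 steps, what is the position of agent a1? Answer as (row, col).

t=1: a0@(1,5):P a1@(1,3):P a2@(2,2):P a4@(0,3):P a5@(1,2):P a6@(4,5):R a7@(1,0):P
t=2: a0@(0,5):P a1@(0,3):P a2@(2,3):P a4@(0,4):P a5@(1,3):P a6@(3,5):R a7@(0,0):P
t=3: a0@(4,5):P a1@(4,3):P a2@(2,4):P a4@(4,4):P a5@(2,3):P a6@(2,5):R a7@(4,0):P
t=4: a0@(3,5):P a1@(3,3):P a2@(2,5):P a4@(3,4):P a5@(2,4):P a6@(2,0):R a7@(3,0):P
t=5: a0@(2,5):P a1@(3,4):P a2@(2,0):P a4@(3,5):P a5@(2,5):P a6@(2,1):R a7@(2,0):P
t=6: a0@(2,0):P a1@(3,5):P a2@(2,1):P a4@(3,0):P a5@(2,0):P a6@(2,2):R a7@(2,1):P
t=7: a0@(2,1):P a1@(3,0):P a2@(2,2):P a4@(3,1):P a5@(2,1):P a6@(2,3):R a7@(2,2):P

(3, 0)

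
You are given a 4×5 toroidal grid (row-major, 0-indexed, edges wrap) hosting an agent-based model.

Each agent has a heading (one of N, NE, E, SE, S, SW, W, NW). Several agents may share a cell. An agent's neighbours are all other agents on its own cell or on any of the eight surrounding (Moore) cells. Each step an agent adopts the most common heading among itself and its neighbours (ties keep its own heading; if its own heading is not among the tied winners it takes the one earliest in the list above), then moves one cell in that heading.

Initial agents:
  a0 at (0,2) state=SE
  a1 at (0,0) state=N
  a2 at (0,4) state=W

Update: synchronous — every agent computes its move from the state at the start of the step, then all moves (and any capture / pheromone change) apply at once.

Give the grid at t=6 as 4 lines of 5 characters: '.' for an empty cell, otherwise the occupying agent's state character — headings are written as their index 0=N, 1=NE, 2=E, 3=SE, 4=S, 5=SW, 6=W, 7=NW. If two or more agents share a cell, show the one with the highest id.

t=1: a0@(1,3):SE a1@(3,0):N a2@(0,3):W
t=2: a0@(2,4):SE a1@(2,0):N a2@(0,2):W
t=3: a0@(3,0):SE a1@(1,0):N a2@(0,1):W
t=4: a0@(0,1):SE a1@(0,0):N a2@(0,0):W
t=5: a0@(1,2):SE a1@(3,0):N a2@(0,4):W
t=6: a0@(2,3):SE a1@(2,0):N a2@(0,3):W

...6.
.....
0..3.
.....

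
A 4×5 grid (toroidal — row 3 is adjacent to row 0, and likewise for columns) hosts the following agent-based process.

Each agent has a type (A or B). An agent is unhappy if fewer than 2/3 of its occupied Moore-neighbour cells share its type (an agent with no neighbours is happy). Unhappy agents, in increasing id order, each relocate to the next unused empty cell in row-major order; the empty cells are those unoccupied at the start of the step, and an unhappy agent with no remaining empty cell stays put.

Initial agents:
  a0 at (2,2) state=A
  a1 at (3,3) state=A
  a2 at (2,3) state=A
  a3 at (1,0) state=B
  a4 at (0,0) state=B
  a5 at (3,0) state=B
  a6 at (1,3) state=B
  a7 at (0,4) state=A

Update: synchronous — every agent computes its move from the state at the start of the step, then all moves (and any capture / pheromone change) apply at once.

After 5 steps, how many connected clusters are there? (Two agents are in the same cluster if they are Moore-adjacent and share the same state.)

t=1: a0@(2,2):A a1@(3,3):A a2@(2,3):A a3@(0,1):B a4@(0,0):B a5@(0,2):B a6@(0,3):B a7@(1,1):A
t=2: a0@(2,2):A a1@(0,4):A a2@(2,3):A a3@(0,1):B a4@(1,0):B a5@(1,2):B a6@(1,3):B a7@(1,4):A
t=3: a0@(0,0):A a1@(0,2):A a2@(0,3):A a3@(0,1):B a4@(1,1):B a5@(2,0):B a6@(2,1):B a7@(2,4):A
t=4: a0@(0,4):A a1@(1,0):A a2@(0,3):A a3@(1,2):B a4@(1,3):B a5@(2,0):B a6@(2,1):B a7@(1,4):A
t=5: a0@(0,4):A a1@(0,0):A a2@(0,1):A a3@(1,2):B a4@(0,2):B a5@(1,1):B a6@(2,1):B a7@(2,2):A

3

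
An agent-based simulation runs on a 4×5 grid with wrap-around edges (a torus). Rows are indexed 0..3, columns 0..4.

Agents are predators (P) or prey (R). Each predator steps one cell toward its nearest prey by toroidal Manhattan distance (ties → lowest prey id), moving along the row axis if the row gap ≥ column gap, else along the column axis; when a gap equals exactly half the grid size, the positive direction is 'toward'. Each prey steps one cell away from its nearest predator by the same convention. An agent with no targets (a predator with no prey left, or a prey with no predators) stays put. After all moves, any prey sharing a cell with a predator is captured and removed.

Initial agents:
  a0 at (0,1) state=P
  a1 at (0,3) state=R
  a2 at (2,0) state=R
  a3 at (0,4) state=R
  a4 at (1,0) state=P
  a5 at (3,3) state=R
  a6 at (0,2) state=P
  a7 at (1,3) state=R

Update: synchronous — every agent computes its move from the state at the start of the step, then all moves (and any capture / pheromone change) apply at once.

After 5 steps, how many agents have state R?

4

t=1: a0@(0,2):P a1@(0,4):R a2@(3,0):R a4@(2,0):P a5@(2,3):R a6@(0,3):P a7@(1,2):R
t=2: a0@(1,2):P a1@(0,0):R a2@(0,0):R a4@(3,0):P a5@(2,2):R a6@(0,4):P a7@(2,2):R
t=3: a0@(2,2):P a1@(1,0):R a2@(1,0):R a4@(0,0):P a5@(3,2):R a6@(0,0):P a7@(3,2):R
t=4: a0@(3,2):P a1@(2,0):R a2@(2,0):R a4@(1,0):P a5@(0,2):R a6@(1,0):P a7@(0,2):R
t=5: a0@(0,2):P a1@(3,0):R a2@(3,0):R a4@(2,0):P a5@(1,2):R a6@(2,0):P a7@(1,2):R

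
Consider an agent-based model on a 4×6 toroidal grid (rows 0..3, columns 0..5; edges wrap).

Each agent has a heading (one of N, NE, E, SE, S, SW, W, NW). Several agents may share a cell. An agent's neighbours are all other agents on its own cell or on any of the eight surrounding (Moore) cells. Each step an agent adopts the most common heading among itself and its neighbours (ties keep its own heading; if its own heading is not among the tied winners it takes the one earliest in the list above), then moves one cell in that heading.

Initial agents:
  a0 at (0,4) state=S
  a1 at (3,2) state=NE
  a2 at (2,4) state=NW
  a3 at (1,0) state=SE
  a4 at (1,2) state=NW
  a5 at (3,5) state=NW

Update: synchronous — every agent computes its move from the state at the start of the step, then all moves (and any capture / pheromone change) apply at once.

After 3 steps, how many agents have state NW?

t=1: a0@(1,4):S a1@(2,3):NE a2@(1,3):NW a3@(2,1):SE a4@(0,1):NW a5@(2,4):NW
t=2: a0@(0,3):NW a1@(1,2):NW a2@(0,2):NW a3@(3,2):SE a4@(3,0):NW a5@(1,3):NW
t=3: a0@(3,2):NW a1@(0,1):NW a2@(3,1):NW a3@(2,1):NW a4@(2,5):NW a5@(0,2):NW

6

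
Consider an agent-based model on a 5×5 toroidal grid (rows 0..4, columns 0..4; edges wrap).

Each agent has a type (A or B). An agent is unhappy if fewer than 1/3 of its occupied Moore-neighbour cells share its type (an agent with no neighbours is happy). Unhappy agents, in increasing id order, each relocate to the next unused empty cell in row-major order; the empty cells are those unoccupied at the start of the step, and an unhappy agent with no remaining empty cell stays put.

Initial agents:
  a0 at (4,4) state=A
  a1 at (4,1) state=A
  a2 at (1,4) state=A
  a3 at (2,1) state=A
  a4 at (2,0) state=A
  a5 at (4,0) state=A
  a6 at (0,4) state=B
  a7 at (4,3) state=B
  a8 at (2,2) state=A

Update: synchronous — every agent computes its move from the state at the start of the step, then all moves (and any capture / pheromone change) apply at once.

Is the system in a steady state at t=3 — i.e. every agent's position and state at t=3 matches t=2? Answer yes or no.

t=1: a0@(4,4):A a1@(4,1):A a2@(1,4):A a3@(2,1):A a4@(2,0):A a5@(4,0):A a6@(0,0):B a7@(4,3):B a8@(2,2):A
t=2: a0@(4,4):A a1@(4,1):A a2@(1,4):A a3@(2,1):A a4@(2,0):A a5@(4,0):A a6@(0,1):B a7@(0,2):B a8@(2,2):A
t=3: (unchanged — steady state)

yes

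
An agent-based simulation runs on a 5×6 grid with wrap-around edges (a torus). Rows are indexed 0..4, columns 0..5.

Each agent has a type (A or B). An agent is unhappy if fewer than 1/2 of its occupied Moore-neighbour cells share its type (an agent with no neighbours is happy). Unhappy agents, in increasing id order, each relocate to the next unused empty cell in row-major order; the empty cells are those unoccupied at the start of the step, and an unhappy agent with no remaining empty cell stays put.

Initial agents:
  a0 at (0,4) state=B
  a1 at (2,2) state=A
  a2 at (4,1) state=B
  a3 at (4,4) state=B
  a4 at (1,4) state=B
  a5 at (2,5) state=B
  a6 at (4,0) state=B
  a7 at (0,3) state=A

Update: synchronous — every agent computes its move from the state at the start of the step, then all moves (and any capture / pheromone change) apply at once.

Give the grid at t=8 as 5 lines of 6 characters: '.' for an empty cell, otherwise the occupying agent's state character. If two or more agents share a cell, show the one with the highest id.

t=1: a0@(0,4):B a1@(2,2):A a2@(4,1):B a3@(4,4):B a4@(1,4):B a5@(2,5):B a6@(4,0):B a7@(0,0):A
t=2: a0@(0,4):B a1@(2,2):A a2@(4,1):B a3@(4,4):B a4@(1,4):B a5@(2,5):B a6@(4,0):B a7@(0,1):A
t=3: a0@(0,4):B a1@(2,2):A a2@(4,1):B a3@(4,4):B a4@(1,4):B a5@(2,5):B a6@(4,0):B a7@(0,0):A
t=4: a0@(0,4):B a1@(2,2):A a2@(4,1):B a3@(4,4):B a4@(1,4):B a5@(2,5):B a6@(4,0):B a7@(0,1):A
t=5: a0@(0,4):B a1@(2,2):A a2@(4,1):B a3@(4,4):B a4@(1,4):B a5@(2,5):B a6@(4,0):B a7@(0,0):A
t=6: a0@(0,4):B a1@(2,2):A a2@(4,1):B a3@(4,4):B a4@(1,4):B a5@(2,5):B a6@(4,0):B a7@(0,1):A
t=7: a0@(0,4):B a1@(2,2):A a2@(4,1):B a3@(4,4):B a4@(1,4):B a5@(2,5):B a6@(4,0):B a7@(0,0):A
t=8: a0@(0,4):B a1@(2,2):A a2@(4,1):B a3@(4,4):B a4@(1,4):B a5@(2,5):B a6@(4,0):B a7@(0,1):A

.A..B.
....B.
..A..B
......
BB..B.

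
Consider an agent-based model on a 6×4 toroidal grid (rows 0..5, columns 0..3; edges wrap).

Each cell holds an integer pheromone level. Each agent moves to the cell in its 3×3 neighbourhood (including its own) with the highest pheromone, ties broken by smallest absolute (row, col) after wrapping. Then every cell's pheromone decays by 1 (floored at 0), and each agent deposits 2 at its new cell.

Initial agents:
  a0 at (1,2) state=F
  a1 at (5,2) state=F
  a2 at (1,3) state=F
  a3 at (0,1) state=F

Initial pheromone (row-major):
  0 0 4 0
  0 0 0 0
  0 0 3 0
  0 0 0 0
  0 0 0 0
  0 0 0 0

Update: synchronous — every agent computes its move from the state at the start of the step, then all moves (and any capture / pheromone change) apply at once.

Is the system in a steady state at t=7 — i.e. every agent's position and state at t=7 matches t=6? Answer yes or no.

yes

t=1: a0@(0,2) a1@(0,2) a2@(0,2) a3@(0,2) | pheromone: 0 0 11 0 / 0 0 0 0 / 0 0 2 0 / 0 0 0 0 / 0 0 0 0 / 0 0 0 0
t=2: a0@(0,2) a1@(0,2) a2@(0,2) a3@(0,2) | pheromone: 0 0 18 0 / 0 0 0 0 / 0 0 1 0 / 0 0 0 0 / 0 0 0 0 / 0 0 0 0
t=3: a0@(0,2) a1@(0,2) a2@(0,2) a3@(0,2) | pheromone: 0 0 25 0 / 0 0 0 0 / 0 0 0 0 / 0 0 0 0 / 0 0 0 0 / 0 0 0 0
t=4: a0@(0,2) a1@(0,2) a2@(0,2) a3@(0,2) | pheromone: 0 0 32 0 / 0 0 0 0 / 0 0 0 0 / 0 0 0 0 / 0 0 0 0 / 0 0 0 0
t=5: a0@(0,2) a1@(0,2) a2@(0,2) a3@(0,2) | pheromone: 0 0 39 0 / 0 0 0 0 / 0 0 0 0 / 0 0 0 0 / 0 0 0 0 / 0 0 0 0
t=6: a0@(0,2) a1@(0,2) a2@(0,2) a3@(0,2) | pheromone: 0 0 46 0 / 0 0 0 0 / 0 0 0 0 / 0 0 0 0 / 0 0 0 0 / 0 0 0 0
t=7: a0@(0,2) a1@(0,2) a2@(0,2) a3@(0,2) | pheromone: 0 0 53 0 / 0 0 0 0 / 0 0 0 0 / 0 0 0 0 / 0 0 0 0 / 0 0 0 0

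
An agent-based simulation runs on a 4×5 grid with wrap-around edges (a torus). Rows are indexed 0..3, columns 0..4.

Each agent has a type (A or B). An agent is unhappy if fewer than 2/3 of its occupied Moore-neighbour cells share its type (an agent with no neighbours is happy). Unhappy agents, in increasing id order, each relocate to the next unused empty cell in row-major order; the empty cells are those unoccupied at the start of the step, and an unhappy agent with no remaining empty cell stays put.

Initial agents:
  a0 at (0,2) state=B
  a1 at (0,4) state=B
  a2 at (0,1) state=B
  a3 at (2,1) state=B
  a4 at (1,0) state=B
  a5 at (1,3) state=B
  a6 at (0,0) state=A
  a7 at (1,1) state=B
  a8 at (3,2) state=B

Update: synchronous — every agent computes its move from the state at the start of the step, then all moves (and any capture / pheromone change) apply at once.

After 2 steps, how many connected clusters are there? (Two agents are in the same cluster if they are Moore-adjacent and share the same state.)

t=1: a0@(0,2):B a1@(0,4):B a2@(0,1):B a3@(2,1):B a4@(1,0):B a5@(1,3):B a6@(0,3):A a7@(1,1):B a8@(3,2):B
t=2: a0@(0,2):B a1@(0,4):B a2@(0,1):B a3@(2,1):B a4@(1,0):B a5@(1,3):B a6@(0,0):A a7@(1,1):B a8@(3,2):B

2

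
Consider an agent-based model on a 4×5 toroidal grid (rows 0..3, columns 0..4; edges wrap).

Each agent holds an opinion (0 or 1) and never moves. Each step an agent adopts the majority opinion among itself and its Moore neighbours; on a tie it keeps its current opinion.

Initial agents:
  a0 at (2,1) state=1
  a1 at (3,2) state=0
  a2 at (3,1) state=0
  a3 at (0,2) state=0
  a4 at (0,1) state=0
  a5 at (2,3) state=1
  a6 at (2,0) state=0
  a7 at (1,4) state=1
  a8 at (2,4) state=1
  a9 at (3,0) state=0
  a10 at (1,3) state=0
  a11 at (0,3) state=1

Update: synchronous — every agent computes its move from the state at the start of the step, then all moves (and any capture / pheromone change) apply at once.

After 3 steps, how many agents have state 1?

4

t=1: a0@(2,1):0 a1@(3,2):0 a2@(3,1):0 a3@(0,2):0 a4@(0,1):0 a5@(2,3):1 a6@(2,0):0 a7@(1,4):1 a8@(2,4):1 a9@(3,0):0 a10@(1,3):1 a11@(0,3):0
t=2: (unchanged — steady state)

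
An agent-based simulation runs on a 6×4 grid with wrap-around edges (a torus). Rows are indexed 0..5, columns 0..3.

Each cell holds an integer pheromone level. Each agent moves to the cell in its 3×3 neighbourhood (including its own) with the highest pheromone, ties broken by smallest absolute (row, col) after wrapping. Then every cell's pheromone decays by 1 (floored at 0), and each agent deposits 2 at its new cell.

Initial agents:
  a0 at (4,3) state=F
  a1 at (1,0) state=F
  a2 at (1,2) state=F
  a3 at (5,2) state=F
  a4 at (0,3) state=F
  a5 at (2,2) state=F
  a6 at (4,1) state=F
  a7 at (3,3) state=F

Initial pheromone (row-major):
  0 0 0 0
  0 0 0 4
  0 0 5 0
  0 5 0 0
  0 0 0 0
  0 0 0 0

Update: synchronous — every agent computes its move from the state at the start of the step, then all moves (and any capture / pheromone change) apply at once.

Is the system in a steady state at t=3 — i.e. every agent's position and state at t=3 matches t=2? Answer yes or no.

t=1: a0@(3,0) a1@(1,3) a2@(2,2) a3@(0,1) a4@(1,3) a5@(2,2) a6@(3,1) a7@(2,2) | pheromone: 0 2 0 0 / 0 0 0 7 / 0 0 10 0 / 2 6 0 0 / 0 0 0 0 / 0 0 0 0
t=2: a0@(3,1) a1@(2,2) a2@(2,2) a3@(0,1) a4@(2,2) a5@(2,2) a6@(2,2) a7@(2,2) | pheromone: 0 3 0 0 / 0 0 0 6 / 0 0 21 0 / 1 7 0 0 / 0 0 0 0 / 0 0 0 0
t=3: a0@(2,2) a1@(2,2) a2@(2,2) a3@(0,1) a4@(2,2) a5@(2,2) a6@(2,2) a7@(2,2) | pheromone: 0 4 0 0 / 0 0 0 5 / 0 0 34 0 / 0 6 0 0 / 0 0 0 0 / 0 0 0 0

no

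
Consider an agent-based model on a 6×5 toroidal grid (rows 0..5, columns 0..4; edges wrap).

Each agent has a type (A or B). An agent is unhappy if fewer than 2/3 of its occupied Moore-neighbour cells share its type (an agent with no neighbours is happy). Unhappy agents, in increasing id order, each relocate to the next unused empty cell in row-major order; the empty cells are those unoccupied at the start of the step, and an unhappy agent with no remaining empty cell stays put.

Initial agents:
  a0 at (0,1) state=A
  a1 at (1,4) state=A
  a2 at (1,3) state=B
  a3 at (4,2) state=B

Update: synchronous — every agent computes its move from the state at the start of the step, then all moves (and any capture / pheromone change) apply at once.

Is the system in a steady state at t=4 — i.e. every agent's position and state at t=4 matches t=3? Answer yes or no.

t=1: a0@(0,1):A a1@(0,0):A a2@(0,2):B a3@(4,2):B
t=2: a0@(0,3):A a1@(0,0):A a2@(0,4):B a3@(4,2):B
t=3: a0@(0,1):A a1@(0,2):A a2@(1,0):B a3@(4,2):B
t=4: a0@(0,0):A a1@(0,2):A a2@(0,3):B a3@(4,2):B

no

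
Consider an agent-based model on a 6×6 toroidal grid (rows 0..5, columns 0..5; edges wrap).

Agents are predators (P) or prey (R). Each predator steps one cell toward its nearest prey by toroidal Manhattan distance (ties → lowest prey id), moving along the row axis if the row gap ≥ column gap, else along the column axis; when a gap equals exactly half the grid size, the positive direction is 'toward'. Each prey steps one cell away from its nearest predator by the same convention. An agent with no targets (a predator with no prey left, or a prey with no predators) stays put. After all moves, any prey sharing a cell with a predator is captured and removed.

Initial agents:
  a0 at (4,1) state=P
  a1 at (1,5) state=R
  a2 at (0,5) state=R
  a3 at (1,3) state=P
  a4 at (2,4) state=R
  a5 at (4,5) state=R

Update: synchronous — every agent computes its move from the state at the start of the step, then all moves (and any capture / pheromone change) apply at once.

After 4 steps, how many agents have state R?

4

t=1: a0@(4,0):P a1@(1,0):R a2@(0,0):R a3@(1,4):P a4@(3,4):R a5@(4,4):R
t=2: a0@(5,0):P a1@(1,1):R a2@(1,0):R a3@(1,5):P a4@(4,4):R a5@(4,3):R
t=3: a0@(0,0):P a1@(1,2):R a2@(1,1):R a3@(1,0):P a4@(4,3):R a5@(4,2):R
t=4: a0@(1,0):P a1@(1,3):R a2@(1,2):R a3@(1,1):P a4@(4,2):R a5@(3,2):R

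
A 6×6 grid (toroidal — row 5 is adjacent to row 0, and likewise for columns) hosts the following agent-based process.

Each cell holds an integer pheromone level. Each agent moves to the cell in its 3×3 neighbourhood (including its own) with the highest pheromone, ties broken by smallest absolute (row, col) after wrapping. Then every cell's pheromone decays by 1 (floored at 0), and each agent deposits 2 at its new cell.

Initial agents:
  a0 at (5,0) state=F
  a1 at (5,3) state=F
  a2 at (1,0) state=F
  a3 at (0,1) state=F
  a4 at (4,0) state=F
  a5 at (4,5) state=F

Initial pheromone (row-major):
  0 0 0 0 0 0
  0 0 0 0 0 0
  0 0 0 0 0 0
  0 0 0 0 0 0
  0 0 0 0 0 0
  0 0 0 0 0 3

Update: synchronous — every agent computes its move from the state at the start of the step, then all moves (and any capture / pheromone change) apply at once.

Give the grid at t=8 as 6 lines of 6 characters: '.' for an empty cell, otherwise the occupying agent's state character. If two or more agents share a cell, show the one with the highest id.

t=1: a0@(5,5) a1@(0,2) a2@(0,0) a3@(0,0) a4@(5,5) a5@(5,5) | pheromone: 4 0 2 0 0 0 / 0 0 0 0 0 0 / 0 0 0 0 0 0 / 0 0 0 0 0 0 / 0 0 0 0 0 0 / 0 0 0 0 0 8
t=2: a0@(5,5) a1@(0,2) a2@(5,5) a3@(5,5) a4@(5,5) a5@(5,5) | pheromone: 3 0 3 0 0 0 / 0 0 0 0 0 0 / 0 0 0 0 0 0 / 0 0 0 0 0 0 / 0 0 0 0 0 0 / 0 0 0 0 0 17
t=3: a0@(5,5) a1@(0,2) a2@(5,5) a3@(5,5) a4@(5,5) a5@(5,5) | pheromone: 2 0 4 0 0 0 / 0 0 0 0 0 0 / 0 0 0 0 0 0 / 0 0 0 0 0 0 / 0 0 0 0 0 0 / 0 0 0 0 0 26
t=4: a0@(5,5) a1@(0,2) a2@(5,5) a3@(5,5) a4@(5,5) a5@(5,5) | pheromone: 1 0 5 0 0 0 / 0 0 0 0 0 0 / 0 0 0 0 0 0 / 0 0 0 0 0 0 / 0 0 0 0 0 0 / 0 0 0 0 0 35
t=5: a0@(5,5) a1@(0,2) a2@(5,5) a3@(5,5) a4@(5,5) a5@(5,5) | pheromone: 0 0 6 0 0 0 / 0 0 0 0 0 0 / 0 0 0 0 0 0 / 0 0 0 0 0 0 / 0 0 0 0 0 0 / 0 0 0 0 0 44
t=6: a0@(5,5) a1@(0,2) a2@(5,5) a3@(5,5) a4@(5,5) a5@(5,5) | pheromone: 0 0 7 0 0 0 / 0 0 0 0 0 0 / 0 0 0 0 0 0 / 0 0 0 0 0 0 / 0 0 0 0 0 0 / 0 0 0 0 0 53
t=7: a0@(5,5) a1@(0,2) a2@(5,5) a3@(5,5) a4@(5,5) a5@(5,5) | pheromone: 0 0 8 0 0 0 / 0 0 0 0 0 0 / 0 0 0 0 0 0 / 0 0 0 0 0 0 / 0 0 0 0 0 0 / 0 0 0 0 0 62
t=8: a0@(5,5) a1@(0,2) a2@(5,5) a3@(5,5) a4@(5,5) a5@(5,5) | pheromone: 0 0 9 0 0 0 / 0 0 0 0 0 0 / 0 0 0 0 0 0 / 0 0 0 0 0 0 / 0 0 0 0 0 0 / 0 0 0 0 0 71

..F...
......
......
......
......
.....F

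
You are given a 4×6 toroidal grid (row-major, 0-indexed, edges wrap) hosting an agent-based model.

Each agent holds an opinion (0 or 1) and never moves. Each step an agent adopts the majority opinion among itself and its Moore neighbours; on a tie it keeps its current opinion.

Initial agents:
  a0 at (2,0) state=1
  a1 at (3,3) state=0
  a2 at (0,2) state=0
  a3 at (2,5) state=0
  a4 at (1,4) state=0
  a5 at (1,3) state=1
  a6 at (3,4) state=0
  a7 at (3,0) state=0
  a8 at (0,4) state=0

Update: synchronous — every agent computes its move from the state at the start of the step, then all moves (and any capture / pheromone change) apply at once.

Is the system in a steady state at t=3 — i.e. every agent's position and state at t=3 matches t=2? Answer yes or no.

t=1: a0@(2,0):0 a1@(3,3):0 a2@(0,2):0 a3@(2,5):0 a4@(1,4):0 a5@(1,3):0 a6@(3,4):0 a7@(3,0):0 a8@(0,4):0
t=2: (unchanged — steady state)

yes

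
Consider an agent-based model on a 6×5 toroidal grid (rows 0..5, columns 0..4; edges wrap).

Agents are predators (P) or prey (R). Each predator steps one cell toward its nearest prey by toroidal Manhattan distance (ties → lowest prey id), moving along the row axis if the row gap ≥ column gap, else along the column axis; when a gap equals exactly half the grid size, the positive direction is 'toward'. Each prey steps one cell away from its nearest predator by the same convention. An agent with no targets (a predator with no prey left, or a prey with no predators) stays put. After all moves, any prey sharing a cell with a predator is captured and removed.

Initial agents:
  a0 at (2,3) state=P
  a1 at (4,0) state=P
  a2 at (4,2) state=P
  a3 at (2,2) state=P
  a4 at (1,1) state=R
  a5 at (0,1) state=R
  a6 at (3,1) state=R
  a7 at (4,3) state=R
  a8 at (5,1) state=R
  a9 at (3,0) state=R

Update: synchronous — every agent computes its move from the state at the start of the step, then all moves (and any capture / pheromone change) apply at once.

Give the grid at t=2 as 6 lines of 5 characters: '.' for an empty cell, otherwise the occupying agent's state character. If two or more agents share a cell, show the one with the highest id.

t=1: a0@(3,3):P a1@(3,0):P a2@(4,3):P a3@(1,2):P a4@(0,1):R a5@(1,1):R a6@(2,1):R a7@(4,4):R a8@(0,1):R a9@(2,0):R
t=2: a0@(4,3):P a1@(2,0):P a2@(4,4):P a3@(1,1):P a4@(5,1):R a5@(1,0):R a7@(4,0):R a8@(5,1):R a9@(1,0):R

.....
RP...
P....
.....
R..PP
.R...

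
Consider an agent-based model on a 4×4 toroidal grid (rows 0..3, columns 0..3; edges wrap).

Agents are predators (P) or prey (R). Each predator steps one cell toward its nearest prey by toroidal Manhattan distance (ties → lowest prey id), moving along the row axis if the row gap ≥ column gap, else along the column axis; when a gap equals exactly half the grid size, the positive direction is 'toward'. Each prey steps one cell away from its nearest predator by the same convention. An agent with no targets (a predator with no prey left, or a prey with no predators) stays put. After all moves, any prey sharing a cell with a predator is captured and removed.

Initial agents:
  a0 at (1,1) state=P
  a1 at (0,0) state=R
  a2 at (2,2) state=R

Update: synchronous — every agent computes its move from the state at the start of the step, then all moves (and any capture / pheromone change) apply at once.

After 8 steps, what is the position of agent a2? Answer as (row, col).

t=1: a0@(0,1):P a1@(3,0):R a2@(3,2):R
t=2: a0@(3,1):P a1@(2,0):R a2@(2,2):R
t=3: a0@(2,1):P a1@(1,0):R a2@(1,2):R
t=4: a0@(1,1):P a1@(0,0):R a2@(0,2):R
t=5: a0@(0,1):P a1@(3,0):R a2@(3,2):R
t=6: a0@(3,1):P a1@(2,0):R a2@(2,2):R
t=7: a0@(2,1):P a1@(1,0):R a2@(1,2):R
t=8: a0@(1,1):P a1@(0,0):R a2@(0,2):R

(0, 2)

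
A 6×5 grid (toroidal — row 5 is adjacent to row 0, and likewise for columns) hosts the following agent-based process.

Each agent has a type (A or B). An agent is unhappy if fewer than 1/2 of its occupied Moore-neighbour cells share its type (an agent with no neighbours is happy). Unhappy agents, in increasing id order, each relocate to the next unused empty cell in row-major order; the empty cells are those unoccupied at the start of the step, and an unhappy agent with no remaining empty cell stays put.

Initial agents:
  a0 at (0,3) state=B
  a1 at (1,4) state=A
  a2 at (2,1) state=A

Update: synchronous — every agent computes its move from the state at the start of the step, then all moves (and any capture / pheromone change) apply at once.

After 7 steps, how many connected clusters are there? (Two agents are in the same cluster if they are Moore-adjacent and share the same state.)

3

t=1: a0@(0,0):B a1@(0,1):A a2@(2,1):A
t=2: a0@(0,2):B a1@(0,3):A a2@(2,1):A
t=3: a0@(0,0):B a1@(0,1):A a2@(2,1):A
t=4: a0@(0,2):B a1@(0,3):A a2@(2,1):A
t=5: a0@(0,0):B a1@(0,1):A a2@(2,1):A
t=6: a0@(0,2):B a1@(0,3):A a2@(2,1):A
t=7: a0@(0,0):B a1@(0,1):A a2@(2,1):A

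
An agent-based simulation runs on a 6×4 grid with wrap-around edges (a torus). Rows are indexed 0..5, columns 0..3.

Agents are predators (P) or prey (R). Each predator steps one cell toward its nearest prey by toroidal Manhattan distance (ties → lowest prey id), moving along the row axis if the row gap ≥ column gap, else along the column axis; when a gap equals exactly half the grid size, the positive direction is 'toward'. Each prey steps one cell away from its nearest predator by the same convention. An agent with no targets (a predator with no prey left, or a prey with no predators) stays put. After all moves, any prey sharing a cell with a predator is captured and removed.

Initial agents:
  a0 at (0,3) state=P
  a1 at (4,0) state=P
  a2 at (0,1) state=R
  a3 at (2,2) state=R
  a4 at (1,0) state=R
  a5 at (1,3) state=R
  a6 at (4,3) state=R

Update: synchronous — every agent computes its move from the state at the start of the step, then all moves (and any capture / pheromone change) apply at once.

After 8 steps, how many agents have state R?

t=1: a0@(1,3):P a1@(4,3):P a2@(0,0):R a3@(3,2):R a4@(2,0):R a5@(2,3):R a6@(4,2):R
t=2: a0@(2,3):P a1@(4,2):P a2@(5,0):R a3@(2,2):R a4@(3,0):R a5@(3,3):R a6@(4,1):R
t=3: a0@(2,2):P a1@(4,1):P a2@(5,3):R a3@(2,1):R a4@(4,0):R a5@(4,3):R a6@(4,0):R
t=4: a0@(2,1):P a1@(4,0):P a2@(5,2):R a3@(2,0):R a4@(4,3):R a5@(4,2):R a6@(4,3):R
t=5: a0@(2,0):P a1@(4,3):P a2@(5,1):R a3@(2,3):R a4@(4,2):R a5@(4,1):R a6@(4,2):R
t=6: a0@(2,3):P a1@(4,2):P a2@(5,0):R a3@(2,2):R a4@(4,1):R a5@(4,0):R a6@(4,1):R
t=7: a0@(2,2):P a1@(4,1):P a2@(5,3):R a3@(2,1):R a4@(4,0):R a5@(4,3):R a6@(4,0):R
t=8: a0@(2,1):P a1@(4,0):P a2@(5,2):R a3@(2,0):R a4@(4,3):R a5@(4,2):R a6@(4,3):R

5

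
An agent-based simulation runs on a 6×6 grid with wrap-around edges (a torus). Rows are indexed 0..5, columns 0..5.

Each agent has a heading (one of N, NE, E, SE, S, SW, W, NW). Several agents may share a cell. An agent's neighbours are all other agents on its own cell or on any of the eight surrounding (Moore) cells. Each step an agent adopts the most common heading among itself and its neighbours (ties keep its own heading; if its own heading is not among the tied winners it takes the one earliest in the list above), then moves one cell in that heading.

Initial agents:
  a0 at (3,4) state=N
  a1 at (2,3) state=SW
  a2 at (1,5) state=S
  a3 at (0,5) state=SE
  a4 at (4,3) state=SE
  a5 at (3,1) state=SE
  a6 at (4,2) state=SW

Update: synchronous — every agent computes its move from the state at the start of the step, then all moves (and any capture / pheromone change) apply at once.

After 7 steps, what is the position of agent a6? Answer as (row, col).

t=1: a0@(2,4):N a1@(3,2):SW a2@(2,5):S a3@(1,0):SE a4@(5,4):SE a5@(4,2):SE a6@(5,3):SE
t=2: a0@(1,4):N a1@(4,1):SW a2@(3,5):S a3@(2,1):SE a4@(0,5):SE a5@(5,3):SE a6@(0,4):SE
t=3: a0@(2,5):SE a1@(5,0):SW a2@(4,5):S a3@(3,2):SE a4@(1,0):SE a5@(0,4):SE a6@(1,5):SE
t=4: a0@(3,0):SE a1@(0,5):SW a2@(5,5):S a3@(4,3):SE a4@(2,1):SE a5@(1,5):SE a6@(2,0):SE
t=5: a0@(4,1):SE a1@(1,4):SW a2@(0,5):S a3@(5,4):SE a4@(3,2):SE a5@(2,0):SE a6@(3,1):SE
t=6: a0@(5,2):SE a1@(2,3):SW a2@(1,5):S a3@(0,5):SE a4@(4,3):SE a5@(3,1):SE a6@(4,2):SE
t=7: a0@(0,3):SE a1@(3,2):SW a2@(2,5):S a3@(1,0):SE a4@(5,4):SE a5@(4,2):SE a6@(5,3):SE

(5, 3)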